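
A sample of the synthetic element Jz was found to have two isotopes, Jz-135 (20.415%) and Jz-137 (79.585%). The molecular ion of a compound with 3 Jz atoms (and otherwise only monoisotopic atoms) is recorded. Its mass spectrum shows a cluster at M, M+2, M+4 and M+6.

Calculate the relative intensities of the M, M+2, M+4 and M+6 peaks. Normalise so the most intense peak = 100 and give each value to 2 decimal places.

Expanding (0.20415 + 0.79585)^3:
P(M) = 0.20415^3 = 0.008508
P(M+2) = 3 × 0.20415^2 × 0.79585^1 = 0.099506
P(M+4) = 3 × 0.20415^1 × 0.79585^2 = 0.387912
P(M+6) = 0.79585^3 = 0.504073
The M+6 peak is largest (0.504073); scaling to 100 gives 1.69 : 19.74 : 76.96 : 100.00.

1.69 : 19.74 : 76.96 : 100.00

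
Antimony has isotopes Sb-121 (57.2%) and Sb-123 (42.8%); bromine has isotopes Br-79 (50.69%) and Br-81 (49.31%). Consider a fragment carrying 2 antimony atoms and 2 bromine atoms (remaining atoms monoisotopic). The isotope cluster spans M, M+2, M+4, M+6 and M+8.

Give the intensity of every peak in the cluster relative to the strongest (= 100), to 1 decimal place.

Antimony pattern (n=2): 0.327184 : 0.489632 : 0.183184
Bromine pattern (n=2): 0.25694761 : 0.49990478 : 0.24314761
Convolve the two distributions (both contribute in 2-u steps):
  M: 0.327184×0.25694761 = 0.084069
  M+2: 0.327184×0.49990478 + 0.489632×0.25694761 = 0.289371
  M+4: 0.327184×0.24314761 + 0.489632×0.49990478 + 0.183184×0.25694761 = 0.371392
  M+6: 0.489632×0.24314761 + 0.183184×0.49990478 = 0.210627
  M+8: 0.183184×0.24314761 = 0.044541
Scale to base peak (0.371392) = 100: 22.6 : 77.9 : 100.0 : 56.7 : 12.0

22.6 : 77.9 : 100.0 : 56.7 : 12.0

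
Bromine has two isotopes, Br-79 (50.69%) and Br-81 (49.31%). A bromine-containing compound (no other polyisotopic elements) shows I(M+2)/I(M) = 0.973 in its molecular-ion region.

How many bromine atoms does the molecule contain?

1

The M+2/M ratio from n Br atoms is n · q/p = n · 0.4931/0.5069.
n = 0.973 × 0.5069/0.4931 = 1.00 ≈ 1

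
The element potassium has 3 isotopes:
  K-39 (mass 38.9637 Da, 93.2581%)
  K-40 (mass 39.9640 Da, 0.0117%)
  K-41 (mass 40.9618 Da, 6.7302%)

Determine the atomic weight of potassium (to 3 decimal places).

39.098 Da

Ar = Σ fᵢ·mᵢ = 0.932581 × 38.9637 + 0.000117 × 39.9640 + 0.067302 × 40.9618
= 36.33681 + 0.00468 + 2.75681 = 39.09830 Da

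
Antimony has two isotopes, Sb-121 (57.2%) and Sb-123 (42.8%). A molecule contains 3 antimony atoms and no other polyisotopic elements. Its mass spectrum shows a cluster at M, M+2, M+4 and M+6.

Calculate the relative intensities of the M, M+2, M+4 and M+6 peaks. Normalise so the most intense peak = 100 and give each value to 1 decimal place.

44.5 : 100.0 : 74.8 : 18.7

Each Sb atom is independently Sb-121 (p = 0.572) or Sb-123 (q = 0.428); the cluster is the binomial expansion (p + q)^3.
P(M) = 0.572^3 = 0.187149
P(M+2) = 3 × 0.572^2 × 0.428^1 = 0.420104
P(M+4) = 3 × 0.572^1 × 0.428^2 = 0.314344
P(M+6) = 0.428^3 = 0.078403
The M+2 peak is largest (0.420104); scaling to 100 gives 44.5 : 100.0 : 74.8 : 18.7.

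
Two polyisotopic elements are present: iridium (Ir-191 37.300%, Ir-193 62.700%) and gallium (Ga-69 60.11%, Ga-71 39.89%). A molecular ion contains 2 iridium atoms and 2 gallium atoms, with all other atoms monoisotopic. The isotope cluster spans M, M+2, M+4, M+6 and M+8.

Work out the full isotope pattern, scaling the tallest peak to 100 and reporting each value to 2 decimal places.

Iridium pattern (n=2): 0.139129 : 0.467742 : 0.393129
Gallium pattern (n=2): 0.36132121 : 0.47955758 : 0.15912121
Convolve the two distributions (both contribute in 2-u steps):
  M: 0.139129×0.36132121 = 0.050270
  M+2: 0.139129×0.47955758 + 0.467742×0.36132121 = 0.235725
  M+4: 0.139129×0.15912121 + 0.467742×0.47955758 + 0.393129×0.36132121 = 0.388493
  M+6: 0.467742×0.15912121 + 0.393129×0.47955758 = 0.262956
  M+8: 0.393129×0.15912121 = 0.062555
Scale to base peak (0.388493) = 100: 12.94 : 60.68 : 100.00 : 67.69 : 16.10

12.94 : 60.68 : 100.00 : 67.69 : 16.10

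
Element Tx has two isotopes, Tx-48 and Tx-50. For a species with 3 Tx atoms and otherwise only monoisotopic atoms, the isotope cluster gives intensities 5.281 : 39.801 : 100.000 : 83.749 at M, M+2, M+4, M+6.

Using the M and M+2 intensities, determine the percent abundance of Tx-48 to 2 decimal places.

If p is the fraction of Tx that is Tx-48, then I(M+2)/I(M) = [C(3,1)·p^2·(1−p)] / p^3 = 3·(1−p)/p = 39.801/5.281 = 7.5366
(1−p)/p = 7.5366/3 = 2.5122  ⇒  p = 1/(1 + 2.5122) = 0.2847
Tx-48: 28.47%, Tx-50: 71.53%.

28.47%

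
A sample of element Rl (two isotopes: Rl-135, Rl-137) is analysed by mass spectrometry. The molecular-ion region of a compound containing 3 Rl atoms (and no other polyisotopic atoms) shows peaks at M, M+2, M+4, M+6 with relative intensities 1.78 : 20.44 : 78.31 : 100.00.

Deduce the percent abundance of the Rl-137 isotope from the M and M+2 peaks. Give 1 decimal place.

If p is the fraction of Rl that is Rl-135, then I(M+2)/I(M) = [C(3,1)·p^2·(1−p)] / p^3 = 3·(1−p)/p = 20.44/1.78 = 11.4831
(1−p)/p = 11.4831/3 = 3.8277  ⇒  p = 1/(1 + 3.8277) = 0.2071
Rl-135: 20.7%, Rl-137: 79.3%.

79.3%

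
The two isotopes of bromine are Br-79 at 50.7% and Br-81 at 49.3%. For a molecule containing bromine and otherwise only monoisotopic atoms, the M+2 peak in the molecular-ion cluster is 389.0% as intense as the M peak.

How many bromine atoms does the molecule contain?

With n Br atoms, P(M+2)/P(M) = C(n,1)·p^(n−1)q / p^n = n·q/p = n · 0.493/0.507.
n = 3.890 × 0.507/0.493 = 4.00 ≈ 4

4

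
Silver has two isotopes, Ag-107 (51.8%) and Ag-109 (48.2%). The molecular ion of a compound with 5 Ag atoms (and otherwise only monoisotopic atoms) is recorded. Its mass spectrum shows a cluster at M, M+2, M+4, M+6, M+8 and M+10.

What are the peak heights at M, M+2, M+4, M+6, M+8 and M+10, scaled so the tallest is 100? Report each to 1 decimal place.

11.5 : 53.7 : 100.0 : 93.1 : 43.3 : 8.1

Each Ag atom is independently Ag-107 (p = 0.518) or Ag-109 (q = 0.482); the cluster is the binomial expansion (p + q)^5.
P(M) = 0.518^5 = 0.037295
P(M+2) = 5 × 0.518^4 × 0.482^1 = 0.173515
P(M+4) = 10 × 0.518^3 × 0.482^2 = 0.322911
P(M+6) = 10 × 0.518^2 × 0.482^3 = 0.300470
P(M+8) = 5 × 0.518^1 × 0.482^4 = 0.139794
P(M+10) = 0.482^5 = 0.026016
The M+4 peak is largest (0.322911); scaling to 100 gives 11.5 : 53.7 : 100.0 : 93.1 : 43.3 : 8.1.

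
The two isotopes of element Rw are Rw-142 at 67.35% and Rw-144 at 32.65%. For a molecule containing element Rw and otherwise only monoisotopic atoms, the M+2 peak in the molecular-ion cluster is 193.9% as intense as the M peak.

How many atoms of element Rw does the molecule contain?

For n independent Rw atoms, I(M+2)/I(M) = n · (abundance Rw-144) / (abundance Rw-142) = n · 0.3265/0.6735.
n = 1.939 × 0.6735/0.3265 = 4.00 ≈ 4

4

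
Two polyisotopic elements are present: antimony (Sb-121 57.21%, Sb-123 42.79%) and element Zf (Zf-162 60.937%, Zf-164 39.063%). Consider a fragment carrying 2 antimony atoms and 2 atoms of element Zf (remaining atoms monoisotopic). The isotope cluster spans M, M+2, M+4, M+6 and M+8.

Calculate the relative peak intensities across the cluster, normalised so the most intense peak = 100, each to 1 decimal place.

Antimony pattern (n=2): 0.32729841 : 0.48960318 : 0.18309841
Element Zf pattern (n=2): 0.3713318 : 0.47607641 : 0.1525918
Convolve the two distributions (both contribute in 2-u steps):
  M: 0.32729841×0.3713318 = 0.121536
  M+2: 0.32729841×0.47607641 + 0.48960318×0.3713318 = 0.337624
  M+4: 0.32729841×0.1525918 + 0.48960318×0.47607641 + 0.18309841×0.3713318 = 0.351022
  M+6: 0.48960318×0.1525918 + 0.18309841×0.47607641 = 0.161878
  M+8: 0.18309841×0.1525918 = 0.027939
Scale to base peak (0.351022) = 100: 34.6 : 96.2 : 100.0 : 46.1 : 8.0

34.6 : 96.2 : 100.0 : 46.1 : 8.0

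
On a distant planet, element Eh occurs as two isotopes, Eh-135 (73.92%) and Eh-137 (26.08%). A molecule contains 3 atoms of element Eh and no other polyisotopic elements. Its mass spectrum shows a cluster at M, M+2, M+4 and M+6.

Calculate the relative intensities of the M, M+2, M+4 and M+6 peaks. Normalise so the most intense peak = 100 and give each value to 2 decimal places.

94.48 : 100.00 : 35.28 : 4.15

Expanding (0.7392 + 0.2608)^3:
P(M) = 0.7392^3 = 0.403911
P(M+2) = 3 × 0.7392^2 × 0.2608^1 = 0.427516
P(M+4) = 3 × 0.7392^1 × 0.2608^2 = 0.150834
P(M+6) = 0.2608^3 = 0.017739
The M+2 peak is largest (0.427516); scaling to 100 gives 94.48 : 100.00 : 35.28 : 4.15.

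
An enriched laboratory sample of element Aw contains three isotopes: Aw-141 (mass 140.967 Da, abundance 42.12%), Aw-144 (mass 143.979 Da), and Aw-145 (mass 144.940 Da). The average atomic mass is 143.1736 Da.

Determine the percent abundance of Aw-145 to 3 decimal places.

48.205%

The remaining 57.88% is split between Aw-144 (fraction x) and Aw-145 (fraction 0.5788 − x).
Substituting: 143.979x + 144.940(0.5788 − x) = 83.7982996
(143.979 − 144.940)x = -0.0929724  ⇒  x = 0.09675, y = 0.48205
Aw-144: 9.675%, Aw-145: 48.205%.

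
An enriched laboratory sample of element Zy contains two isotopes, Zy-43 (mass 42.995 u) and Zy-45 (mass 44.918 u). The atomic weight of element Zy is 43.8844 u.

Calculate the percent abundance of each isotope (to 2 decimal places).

Writing the weighted mean with unknown fraction x of Zy-43:
42.995·x + 44.918·(1 − x) = 43.8844
(42.995 − 44.918)·x = 43.8844 − 44.918
x = -1.0336 / -1.923 = 0.53749 → 53.75% Zy-43, 46.25% Zy-45.

Zy-43: 53.75%, Zy-45: 46.25%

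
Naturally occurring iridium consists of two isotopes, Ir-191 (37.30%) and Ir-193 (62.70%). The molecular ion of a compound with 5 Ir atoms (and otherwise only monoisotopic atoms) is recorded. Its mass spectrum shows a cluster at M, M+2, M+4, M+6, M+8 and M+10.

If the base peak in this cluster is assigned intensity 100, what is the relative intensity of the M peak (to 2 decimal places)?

2.11

(0.3730 + 0.6270)^5 gives M 0.0072, M+2 0.0607, M+4 0.2040, M+6 0.3429, M+8 0.2882, M+10 0.0969; the largest is M+6.
P(M+6) = C(5,3) × 0.3730^2 × 0.6270^3 = 10 × 0.139129 × 0.24649188 = 0.342942 (base)
P(M) = C(5,0) × 0.3730^5 × 0.6270^0 = 1 × 0.00722012 × 1.0000 = 0.007220
Relative intensity = 0.007220 / 0.342942 × 100 = 2.11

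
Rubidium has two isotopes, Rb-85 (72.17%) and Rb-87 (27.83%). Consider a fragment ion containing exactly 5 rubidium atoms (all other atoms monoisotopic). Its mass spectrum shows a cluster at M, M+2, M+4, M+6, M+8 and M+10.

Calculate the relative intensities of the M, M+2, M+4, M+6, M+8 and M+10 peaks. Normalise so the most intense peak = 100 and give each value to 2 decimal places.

The 5 Rb atoms are independent, so intensities follow the terms of (0.7217 + 0.2783)^5.
P(M) = 0.7217^5 = 0.195787
P(M+2) = 5 × 0.7217^4 × 0.2783^1 = 0.377494
P(M+4) = 10 × 0.7217^3 × 0.2783^2 = 0.291136
P(M+6) = 10 × 0.7217^2 × 0.2783^3 = 0.112267
P(M+8) = 5 × 0.7217^1 × 0.2783^4 = 0.021646
P(M+10) = 0.2783^5 = 0.001669
The M+2 peak is largest (0.377494); scaling to 100 gives 51.86 : 100.00 : 77.12 : 29.74 : 5.73 : 0.44.

51.86 : 100.00 : 77.12 : 29.74 : 5.73 : 0.44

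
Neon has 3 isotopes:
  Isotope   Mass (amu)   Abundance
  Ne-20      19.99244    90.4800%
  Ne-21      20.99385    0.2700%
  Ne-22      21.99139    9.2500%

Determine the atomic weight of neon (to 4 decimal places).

20.1800 amu

Ar = Σ fᵢ·mᵢ = 0.904800 × 19.99244 + 0.002700 × 20.99385 + 0.092500 × 21.99139
= 18.089160 + 0.056683 + 2.034204 = 20.180047 amu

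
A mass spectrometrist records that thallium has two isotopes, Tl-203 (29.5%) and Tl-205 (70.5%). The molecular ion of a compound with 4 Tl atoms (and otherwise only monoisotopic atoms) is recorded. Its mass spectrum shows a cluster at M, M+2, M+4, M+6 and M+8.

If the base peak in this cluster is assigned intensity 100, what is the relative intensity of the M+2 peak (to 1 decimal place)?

Binomial terms of (0.295 + 0.705)^4: M 0.0076, M+2 0.0724, M+4 0.2595, M+6 0.4135, M+8 0.2470 → M+6 is the base peak.
P(M+6) = C(4,3) × 0.295^1 × 0.705^3 = 4 × 0.2950 × 0.35040263 = 0.413475 (base)
P(M+2) = C(4,1) × 0.295^3 × 0.705^1 = 4 × 0.02567237 × 0.7050 = 0.072396
Relative intensity = 0.072396 / 0.413475 × 100 = 17.5

17.5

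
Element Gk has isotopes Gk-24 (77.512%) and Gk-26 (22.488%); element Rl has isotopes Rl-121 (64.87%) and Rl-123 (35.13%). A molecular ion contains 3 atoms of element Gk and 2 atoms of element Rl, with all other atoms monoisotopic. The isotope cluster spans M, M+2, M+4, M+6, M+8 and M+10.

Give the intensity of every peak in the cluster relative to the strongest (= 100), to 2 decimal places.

51.19 : 100.00 : 76.20 : 28.32 : 5.14 : 0.37

Element Gk pattern (n=3): 0.46570063 : 0.40533114 : 0.11759581 : 0.01137241
Element Rl pattern (n=2): 0.42081169 : 0.45577662 : 0.12341169
Convolve the two distributions (both contribute in 2-u steps):
  M: 0.46570063×0.42081169 = 0.195972
  M+2: 0.46570063×0.45577662 + 0.40533114×0.42081169 = 0.382824
  M+4: 0.46570063×0.12341169 + 0.40533114×0.45577662 + 0.11759581×0.42081169 = 0.291699
  M+6: 0.40533114×0.12341169 + 0.11759581×0.45577662 + 0.01137241×0.42081169 = 0.108406
  M+8: 0.11759581×0.12341169 + 0.01137241×0.45577662 = 0.019696
  M+10: 0.01137241×0.12341169 = 0.001403
Scale to base peak (0.382824) = 100: 51.19 : 100.00 : 76.20 : 28.32 : 5.14 : 0.37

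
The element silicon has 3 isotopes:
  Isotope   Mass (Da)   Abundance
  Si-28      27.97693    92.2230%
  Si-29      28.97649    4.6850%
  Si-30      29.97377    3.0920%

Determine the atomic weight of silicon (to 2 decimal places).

28.09 Da

Average mass = Σ (abundance × isotope mass) = 0.922230 × 27.97693 + 0.046850 × 28.97649 + 0.030920 × 29.97377
= 25.801164 + 1.357549 + 0.926789 = 28.085502 Da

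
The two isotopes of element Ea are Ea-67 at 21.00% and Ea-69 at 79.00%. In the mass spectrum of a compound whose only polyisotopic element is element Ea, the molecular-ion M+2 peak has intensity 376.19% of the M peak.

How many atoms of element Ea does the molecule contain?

For n independent Ea atoms, I(M+2)/I(M) = n · (abundance Ea-69) / (abundance Ea-67) = n · 0.7900/0.2100.
n = 3.7619 × 0.2100/0.7900 = 1.00 ≈ 1

1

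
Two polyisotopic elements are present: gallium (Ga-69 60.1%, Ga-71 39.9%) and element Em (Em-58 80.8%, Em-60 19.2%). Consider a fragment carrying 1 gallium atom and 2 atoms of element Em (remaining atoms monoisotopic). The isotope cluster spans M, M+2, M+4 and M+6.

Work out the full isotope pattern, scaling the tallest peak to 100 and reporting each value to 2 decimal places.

Gallium pattern (n=1): 0.6010 : 0.3990
Element Em pattern (n=2): 0.652864 : 0.310272 : 0.036864
Convolve the two distributions (both contribute in 2-u steps):
  M: 0.6010×0.652864 = 0.392371
  M+2: 0.6010×0.310272 + 0.3990×0.652864 = 0.446966
  M+4: 0.6010×0.036864 + 0.3990×0.310272 = 0.145954
  M+6: 0.3990×0.036864 = 0.014709
Scale to base peak (0.446966) = 100: 87.79 : 100.00 : 32.65 : 3.29

87.79 : 100.00 : 32.65 : 3.29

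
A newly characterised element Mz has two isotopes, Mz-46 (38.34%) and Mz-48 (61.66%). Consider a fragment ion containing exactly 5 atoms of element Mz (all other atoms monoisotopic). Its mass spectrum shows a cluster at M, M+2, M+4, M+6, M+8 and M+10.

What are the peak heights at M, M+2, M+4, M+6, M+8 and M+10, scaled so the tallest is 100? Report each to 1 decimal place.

2.4 : 19.3 : 62.2 : 100.0 : 80.4 : 25.9

The 5 Mz atoms are independent, so intensities follow the terms of (0.3834 + 0.6166)^5.
P(M) = 0.3834^5 = 0.008284
P(M+2) = 5 × 0.3834^4 × 0.6166^1 = 0.066617
P(M+4) = 10 × 0.3834^3 × 0.6166^2 = 0.214271
P(M+6) = 10 × 0.3834^2 × 0.6166^3 = 0.344600
P(M+8) = 5 × 0.3834^1 × 0.6166^4 = 0.277100
P(M+10) = 0.6166^5 = 0.089129
The M+6 peak is largest (0.344600); scaling to 100 gives 2.4 : 19.3 : 62.2 : 100.0 : 80.4 : 25.9.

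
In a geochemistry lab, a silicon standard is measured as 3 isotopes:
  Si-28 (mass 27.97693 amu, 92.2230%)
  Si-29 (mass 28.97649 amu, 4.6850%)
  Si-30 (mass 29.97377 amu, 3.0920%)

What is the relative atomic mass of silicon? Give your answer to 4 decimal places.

Average mass = Σ (abundance × isotope mass) = 0.922230 × 27.97693 + 0.046850 × 28.97649 + 0.030920 × 29.97377
= 25.801164 + 1.357549 + 0.926789 = 28.085502 amu

28.0855 amu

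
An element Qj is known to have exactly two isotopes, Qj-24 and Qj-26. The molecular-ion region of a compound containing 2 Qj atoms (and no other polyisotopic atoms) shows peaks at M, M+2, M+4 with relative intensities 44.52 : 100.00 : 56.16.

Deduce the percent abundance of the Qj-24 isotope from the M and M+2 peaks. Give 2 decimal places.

47.10%

If p is the fraction of Qj that is Qj-24, then I(M+2)/I(M) = [C(2,1)·p^1·(1−p)] / p^2 = 2·(1−p)/p = 100.00/44.52 = 2.2462
(1−p)/p = 2.2462/2 = 1.1231  ⇒  p = 1/(1 + 1.1231) = 0.4710
Qj-24: 47.10%, Qj-26: 52.90%.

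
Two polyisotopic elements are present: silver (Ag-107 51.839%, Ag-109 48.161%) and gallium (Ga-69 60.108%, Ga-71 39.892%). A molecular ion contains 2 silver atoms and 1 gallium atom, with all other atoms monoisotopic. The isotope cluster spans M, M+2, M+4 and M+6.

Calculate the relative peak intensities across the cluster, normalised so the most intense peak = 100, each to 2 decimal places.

Silver pattern (n=2): 0.26872819 : 0.49932362 : 0.23194819
Gallium pattern (n=1): 0.60108 : 0.39892
Convolve the two distributions (both contribute in 2-u steps):
  M: 0.26872819×0.60108 = 0.161527
  M+2: 0.26872819×0.39892 + 0.49932362×0.60108 = 0.407334
  M+4: 0.49932362×0.39892 + 0.23194819×0.60108 = 0.338610
  M+6: 0.23194819×0.39892 = 0.092529
Scale to base peak (0.407334) = 100: 39.65 : 100.00 : 83.13 : 22.72

39.65 : 100.00 : 83.13 : 22.72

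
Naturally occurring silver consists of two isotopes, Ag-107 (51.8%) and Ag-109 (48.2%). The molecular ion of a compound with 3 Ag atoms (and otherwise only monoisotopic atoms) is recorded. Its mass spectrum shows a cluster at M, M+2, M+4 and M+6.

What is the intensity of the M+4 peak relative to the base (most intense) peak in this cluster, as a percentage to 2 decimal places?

93.05%

(0.518 + 0.482)^3 gives M 0.1390, M+2 0.3880, M+4 0.3610, M+6 0.1120; the largest is M+2.
P(M+2) = C(3,1) × 0.518^2 × 0.482^1 = 3 × 0.268324 × 0.4820 = 0.387997 (base)
P(M+4) = C(3,2) × 0.518^1 × 0.482^2 = 3 × 0.5180 × 0.232324 = 0.361031
Relative intensity = 0.361031 / 0.387997 × 100 = 93.05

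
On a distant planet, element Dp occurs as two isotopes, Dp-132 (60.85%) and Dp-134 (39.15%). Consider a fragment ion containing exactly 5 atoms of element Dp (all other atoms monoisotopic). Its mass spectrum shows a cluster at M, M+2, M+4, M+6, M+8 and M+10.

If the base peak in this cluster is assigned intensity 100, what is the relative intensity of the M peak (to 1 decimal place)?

24.2

Binomial terms of (0.6085 + 0.3915)^5: M 0.0834, M+2 0.2684, M+4 0.3453, M+6 0.2222, M+8 0.0715, M+10 0.0092 → M+4 is the base peak.
P(M+4) = C(5,2) × 0.6085^3 × 0.3915^2 = 10 × 0.22531066 × 0.15327225 = 0.345339 (base)
P(M) = C(5,0) × 0.6085^5 × 0.3915^0 = 1 × 0.08342629 × 1.0000 = 0.083426
Relative intensity = 0.083426 / 0.345339 × 100 = 24.2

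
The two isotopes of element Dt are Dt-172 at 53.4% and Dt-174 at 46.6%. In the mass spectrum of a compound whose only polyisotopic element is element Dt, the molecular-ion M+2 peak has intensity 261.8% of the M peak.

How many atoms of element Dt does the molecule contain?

For n independent Dt atoms, I(M+2)/I(M) = n · (abundance Dt-174) / (abundance Dt-172) = n · 0.466/0.534.
n = 2.618 × 0.534/0.466 = 3.00 ≈ 3

3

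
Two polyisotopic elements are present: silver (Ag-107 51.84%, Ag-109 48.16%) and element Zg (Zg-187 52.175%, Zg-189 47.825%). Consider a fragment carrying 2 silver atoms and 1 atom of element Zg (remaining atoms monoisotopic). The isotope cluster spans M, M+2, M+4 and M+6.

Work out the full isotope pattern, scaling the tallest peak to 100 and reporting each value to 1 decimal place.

Silver pattern (n=2): 0.26873856 : 0.49932288 : 0.23193856
Element Zg pattern (n=1): 0.52175 : 0.47825
Convolve the two distributions (both contribute in 2-u steps):
  M: 0.26873856×0.52175 = 0.140214
  M+2: 0.26873856×0.47825 + 0.49932288×0.52175 = 0.389046
  M+4: 0.49932288×0.47825 + 0.23193856×0.52175 = 0.359815
  M+6: 0.23193856×0.47825 = 0.110925
Scale to base peak (0.389046) = 100: 36.0 : 100.0 : 92.5 : 28.5

36.0 : 100.0 : 92.5 : 28.5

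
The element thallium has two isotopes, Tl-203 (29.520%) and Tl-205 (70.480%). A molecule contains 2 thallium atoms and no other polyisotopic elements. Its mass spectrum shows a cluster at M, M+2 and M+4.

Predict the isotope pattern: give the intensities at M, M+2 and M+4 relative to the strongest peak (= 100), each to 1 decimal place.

The 2 Tl atoms are independent, so intensities follow the terms of (0.29520 + 0.70480)^2.
P(M) = 0.29520^2 = 0.087143
P(M+2) = 2 × 0.29520^1 × 0.70480^1 = 0.416114
P(M+4) = 0.70480^2 = 0.496743
The M+4 peak is largest (0.496743); scaling to 100 gives 17.5 : 83.8 : 100.0.

17.5 : 83.8 : 100.0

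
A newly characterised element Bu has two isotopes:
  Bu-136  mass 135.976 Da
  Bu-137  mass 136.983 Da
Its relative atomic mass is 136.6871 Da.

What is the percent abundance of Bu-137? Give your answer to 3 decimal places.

70.616%

Writing the weighted mean with unknown fraction x of Bu-136:
135.976·x + 136.983·(1 − x) = 136.6871
(135.976 − 136.983)·x = 136.6871 − 136.983
x = -0.2959 / -1.007 = 0.29384 → 29.384% Bu-136, 70.616% Bu-137.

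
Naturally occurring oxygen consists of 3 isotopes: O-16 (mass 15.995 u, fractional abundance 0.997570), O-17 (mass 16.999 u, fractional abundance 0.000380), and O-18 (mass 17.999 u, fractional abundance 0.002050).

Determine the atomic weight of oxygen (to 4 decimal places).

15.9995 u

The abundance-weighted mean is 0.997570 × 15.995 + 0.000380 × 16.999 + 0.002050 × 17.999
= 15.95613 + 0.00646 + 0.03690 = 15.99949 u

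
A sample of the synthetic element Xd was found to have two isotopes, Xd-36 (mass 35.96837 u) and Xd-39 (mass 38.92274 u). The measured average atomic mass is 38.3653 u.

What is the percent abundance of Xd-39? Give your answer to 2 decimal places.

81.13%

Writing the weighted mean with unknown fraction x of Xd-36:
35.96837·x + 38.92274·(1 − x) = 38.3653
(35.96837 − 38.92274)·x = 38.3653 − 38.92274
x = -0.55744 / -2.95437 = 0.18868 → 18.87% Xd-36, 81.13% Xd-39.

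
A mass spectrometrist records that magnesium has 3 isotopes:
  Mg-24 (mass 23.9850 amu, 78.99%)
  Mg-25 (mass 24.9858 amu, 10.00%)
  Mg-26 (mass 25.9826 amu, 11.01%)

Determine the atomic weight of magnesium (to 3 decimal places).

Ar = Σ fᵢ·mᵢ = 0.7899 × 23.9850 + 0.1000 × 24.9858 + 0.1101 × 25.9826
= 18.94575 + 2.49858 + 2.86068 = 24.30501 amu

24.305 amu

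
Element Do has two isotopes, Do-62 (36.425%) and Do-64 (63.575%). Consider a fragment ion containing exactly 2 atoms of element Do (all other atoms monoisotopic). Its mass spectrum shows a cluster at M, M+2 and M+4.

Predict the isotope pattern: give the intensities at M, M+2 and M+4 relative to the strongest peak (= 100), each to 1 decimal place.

The 2 Do atoms are independent, so intensities follow the terms of (0.36425 + 0.63575)^2.
P(M) = 0.36425^2 = 0.132678
P(M+2) = 2 × 0.36425^1 × 0.63575^1 = 0.463144
P(M+4) = 0.63575^2 = 0.404178
The M+2 peak is largest (0.463144); scaling to 100 gives 28.6 : 100.0 : 87.3.

28.6 : 100.0 : 87.3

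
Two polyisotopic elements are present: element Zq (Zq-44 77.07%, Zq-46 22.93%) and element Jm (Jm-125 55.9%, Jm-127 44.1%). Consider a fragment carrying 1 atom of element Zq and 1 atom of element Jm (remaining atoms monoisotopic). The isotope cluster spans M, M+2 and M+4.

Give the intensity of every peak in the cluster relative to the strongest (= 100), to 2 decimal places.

Element Zq pattern (n=1): 0.7707 : 0.2293
Element Jm pattern (n=1): 0.5590 : 0.4410
Convolve the two distributions (both contribute in 2-u steps):
  M: 0.7707×0.5590 = 0.430821
  M+2: 0.7707×0.4410 + 0.2293×0.5590 = 0.468057
  M+4: 0.2293×0.4410 = 0.101121
Scale to base peak (0.468057) = 100: 92.04 : 100.00 : 21.60

92.04 : 100.00 : 21.60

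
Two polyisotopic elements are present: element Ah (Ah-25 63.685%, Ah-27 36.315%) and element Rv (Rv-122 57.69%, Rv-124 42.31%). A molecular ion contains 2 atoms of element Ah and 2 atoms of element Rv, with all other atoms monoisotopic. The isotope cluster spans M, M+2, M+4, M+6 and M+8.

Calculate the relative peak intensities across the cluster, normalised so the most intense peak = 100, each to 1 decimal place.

38.4 : 100.0 : 97.3 : 41.8 : 6.7

Element Ah pattern (n=2): 0.40557792 : 0.46254416 : 0.13187792
Element Rv pattern (n=2): 0.33281361 : 0.48817278 : 0.17901361
Convolve the two distributions (both contribute in 2-u steps):
  M: 0.40557792×0.33281361 = 0.134982
  M+2: 0.40557792×0.48817278 + 0.46254416×0.33281361 = 0.351933
  M+4: 0.40557792×0.17901361 + 0.46254416×0.48817278 + 0.13187792×0.33281361 = 0.342296
  M+6: 0.46254416×0.17901361 + 0.13187792×0.48817278 = 0.147181
  M+8: 0.13187792×0.17901361 = 0.023608
Scale to base peak (0.351933) = 100: 38.4 : 100.0 : 97.3 : 41.8 : 6.7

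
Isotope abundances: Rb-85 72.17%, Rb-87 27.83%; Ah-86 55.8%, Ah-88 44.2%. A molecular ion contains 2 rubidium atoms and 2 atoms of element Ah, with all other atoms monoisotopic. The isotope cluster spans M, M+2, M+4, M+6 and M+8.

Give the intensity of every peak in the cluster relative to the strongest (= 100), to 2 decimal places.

42.45 : 100.00 : 84.82 : 30.55 : 3.96

Rubidium pattern (n=2): 0.52085089 : 0.40169822 : 0.07745089
Element Ah pattern (n=2): 0.311364 : 0.493272 : 0.195364
Convolve the two distributions (both contribute in 2-u steps):
  M: 0.52085089×0.311364 = 0.162174
  M+2: 0.52085089×0.493272 + 0.40169822×0.311364 = 0.381996
  M+4: 0.52085089×0.195364 + 0.40169822×0.493272 + 0.07745089×0.311364 = 0.324017
  M+6: 0.40169822×0.195364 + 0.07745089×0.493272 = 0.116682
  M+8: 0.07745089×0.195364 = 0.015131
Scale to base peak (0.381996) = 100: 42.45 : 100.00 : 84.82 : 30.55 : 3.96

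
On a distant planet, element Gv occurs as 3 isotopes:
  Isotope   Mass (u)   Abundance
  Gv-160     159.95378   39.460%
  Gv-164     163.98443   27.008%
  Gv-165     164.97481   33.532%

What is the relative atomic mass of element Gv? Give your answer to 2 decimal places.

162.73 u

Ar = Σ fᵢ·mᵢ = 0.39460 × 159.95378 + 0.27008 × 163.98443 + 0.33532 × 164.97481
= 63.117762 + 44.288915 + 55.319353 = 162.726030 u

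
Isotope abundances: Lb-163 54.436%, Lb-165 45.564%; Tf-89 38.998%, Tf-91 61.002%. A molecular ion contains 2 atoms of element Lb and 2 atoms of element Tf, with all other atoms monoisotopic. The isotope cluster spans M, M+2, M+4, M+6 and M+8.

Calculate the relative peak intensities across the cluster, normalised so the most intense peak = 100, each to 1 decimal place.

Element Lb pattern (n=2): 0.29632781 : 0.49606438 : 0.20760781
Element Tf pattern (n=2): 0.1520844 : 0.4757912 : 0.3721244
Convolve the two distributions (both contribute in 2-u steps):
  M: 0.29632781×0.1520844 = 0.045067
  M+2: 0.29632781×0.4757912 + 0.49606438×0.1520844 = 0.216434
  M+4: 0.29632781×0.3721244 + 0.49606438×0.4757912 + 0.20760781×0.1520844 = 0.377868
  M+6: 0.49606438×0.3721244 + 0.20760781×0.4757912 = 0.283376
  M+8: 0.20760781×0.3721244 = 0.077256
Scale to base peak (0.377868) = 100: 11.9 : 57.3 : 100.0 : 75.0 : 20.4

11.9 : 57.3 : 100.0 : 75.0 : 20.4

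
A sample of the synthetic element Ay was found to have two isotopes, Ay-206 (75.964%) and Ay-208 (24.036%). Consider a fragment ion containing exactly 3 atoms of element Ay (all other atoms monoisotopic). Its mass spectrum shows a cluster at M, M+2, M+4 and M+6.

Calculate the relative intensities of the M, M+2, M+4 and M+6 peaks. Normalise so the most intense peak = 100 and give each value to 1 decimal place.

100.0 : 94.9 : 30.0 : 3.2

Each Ay atom is independently Ay-206 (p = 0.75964) or Ay-208 (q = 0.24036); the cluster is the binomial expansion (p + q)^3.
P(M) = 0.75964^3 = 0.438352
P(M+2) = 3 × 0.75964^2 × 0.24036^1 = 0.416101
P(M+4) = 3 × 0.75964^1 × 0.24036^2 = 0.131660
P(M+6) = 0.24036^3 = 0.013886
The M peak is largest (0.438352); scaling to 100 gives 100.0 : 94.9 : 30.0 : 3.2.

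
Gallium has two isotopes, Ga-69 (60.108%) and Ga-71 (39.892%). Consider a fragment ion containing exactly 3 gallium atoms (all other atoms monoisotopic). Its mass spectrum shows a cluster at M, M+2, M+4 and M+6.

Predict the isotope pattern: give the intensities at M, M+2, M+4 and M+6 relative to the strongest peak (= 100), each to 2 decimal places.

50.23 : 100.00 : 66.37 : 14.68

The 3 Ga atoms are independent, so intensities follow the terms of (0.60108 + 0.39892)^3.
P(M) = 0.60108^3 = 0.217169
P(M+2) = 3 × 0.60108^2 × 0.39892^1 = 0.432386
P(M+4) = 3 × 0.60108^1 × 0.39892^2 = 0.286963
P(M+6) = 0.39892^3 = 0.063483
The M+2 peak is largest (0.432386); scaling to 100 gives 50.23 : 100.00 : 66.37 : 14.68.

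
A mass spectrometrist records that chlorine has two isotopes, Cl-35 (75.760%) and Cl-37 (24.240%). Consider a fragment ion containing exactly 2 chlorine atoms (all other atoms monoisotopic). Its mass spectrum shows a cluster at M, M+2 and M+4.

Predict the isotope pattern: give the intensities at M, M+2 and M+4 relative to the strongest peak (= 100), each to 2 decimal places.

Expanding (0.75760 + 0.24240)^2:
P(M) = 0.75760^2 = 0.573958
P(M+2) = 2 × 0.75760^1 × 0.24240^1 = 0.367284
P(M+4) = 0.24240^2 = 0.058758
The M peak is largest (0.573958); scaling to 100 gives 100.00 : 63.99 : 10.24.

100.00 : 63.99 : 10.24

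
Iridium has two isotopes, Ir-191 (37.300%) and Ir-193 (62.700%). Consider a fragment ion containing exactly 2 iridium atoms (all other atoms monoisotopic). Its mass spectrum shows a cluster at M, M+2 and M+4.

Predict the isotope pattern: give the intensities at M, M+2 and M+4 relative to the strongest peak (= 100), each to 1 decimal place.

The 2 Ir atoms are independent, so intensities follow the terms of (0.37300 + 0.62700)^2.
P(M) = 0.37300^2 = 0.139129
P(M+2) = 2 × 0.37300^1 × 0.62700^1 = 0.467742
P(M+4) = 0.62700^2 = 0.393129
The M+2 peak is largest (0.467742); scaling to 100 gives 29.7 : 100.0 : 84.0.

29.7 : 100.0 : 84.0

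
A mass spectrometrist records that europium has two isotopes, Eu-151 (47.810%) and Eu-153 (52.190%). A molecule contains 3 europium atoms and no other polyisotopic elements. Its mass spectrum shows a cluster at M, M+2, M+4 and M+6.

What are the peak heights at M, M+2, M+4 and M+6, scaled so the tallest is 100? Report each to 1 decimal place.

28.0 : 91.6 : 100.0 : 36.4

Expanding (0.47810 + 0.52190)^3:
P(M) = 0.47810^3 = 0.109284
P(M+2) = 3 × 0.47810^2 × 0.52190^1 = 0.357887
P(M+4) = 3 × 0.47810^1 × 0.52190^2 = 0.390674
P(M+6) = 0.52190^3 = 0.142155
The M+4 peak is largest (0.390674); scaling to 100 gives 28.0 : 91.6 : 100.0 : 36.4.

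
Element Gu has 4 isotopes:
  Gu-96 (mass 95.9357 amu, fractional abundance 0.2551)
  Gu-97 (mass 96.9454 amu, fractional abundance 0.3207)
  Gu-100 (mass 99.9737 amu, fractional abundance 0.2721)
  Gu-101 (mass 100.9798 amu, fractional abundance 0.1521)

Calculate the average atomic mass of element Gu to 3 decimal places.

98.125 amu

Ar = Σ fᵢ·mᵢ = 0.2551 × 95.9357 + 0.3207 × 96.9454 + 0.2721 × 99.9737 + 0.1521 × 100.9798
= 24.47320 + 31.09039 + 27.20284 + 15.35903 = 98.12546 amu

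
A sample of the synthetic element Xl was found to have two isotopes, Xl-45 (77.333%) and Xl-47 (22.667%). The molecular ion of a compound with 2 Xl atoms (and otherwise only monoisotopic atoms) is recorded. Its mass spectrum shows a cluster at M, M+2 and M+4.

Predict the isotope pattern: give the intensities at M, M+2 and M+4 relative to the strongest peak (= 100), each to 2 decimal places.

100.00 : 58.62 : 8.59

Expanding (0.77333 + 0.22667)^2:
P(M) = 0.77333^2 = 0.598039
P(M+2) = 2 × 0.77333^1 × 0.22667^1 = 0.350581
P(M+4) = 0.22667^2 = 0.051379
The M peak is largest (0.598039); scaling to 100 gives 100.00 : 58.62 : 8.59.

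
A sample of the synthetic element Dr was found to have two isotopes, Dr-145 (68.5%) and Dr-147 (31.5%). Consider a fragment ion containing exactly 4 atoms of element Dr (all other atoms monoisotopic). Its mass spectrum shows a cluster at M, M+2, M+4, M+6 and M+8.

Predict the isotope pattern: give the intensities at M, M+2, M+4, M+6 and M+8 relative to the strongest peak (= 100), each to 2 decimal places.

54.37 : 100.00 : 68.98 : 21.15 : 2.43

Each Dr atom is independently Dr-145 (p = 0.685) or Dr-147 (q = 0.315); the cluster is the binomial expansion (p + q)^4.
P(M) = 0.685^4 = 0.220172
P(M+2) = 4 × 0.685^3 × 0.315^1 = 0.404988
P(M+4) = 6 × 0.685^2 × 0.315^2 = 0.279353
P(M+6) = 4 × 0.685^1 × 0.315^3 = 0.085641
P(M+8) = 0.315^4 = 0.009846
The M+2 peak is largest (0.404988); scaling to 100 gives 54.37 : 100.00 : 68.98 : 21.15 : 2.43.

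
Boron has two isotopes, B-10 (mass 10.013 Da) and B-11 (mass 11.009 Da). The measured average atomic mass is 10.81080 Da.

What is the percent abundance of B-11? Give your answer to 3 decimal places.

80.100%

Let x be the fractional abundance of B-10; then B-11 has abundance 1 − x.
10.013·x + 11.009·(1 − x) = 10.81080
(10.013 − 11.009)·x = 10.81080 − 11.009
x = -0.19820 / -0.996 = 0.19900 → 19.900% B-10, 80.100% B-11.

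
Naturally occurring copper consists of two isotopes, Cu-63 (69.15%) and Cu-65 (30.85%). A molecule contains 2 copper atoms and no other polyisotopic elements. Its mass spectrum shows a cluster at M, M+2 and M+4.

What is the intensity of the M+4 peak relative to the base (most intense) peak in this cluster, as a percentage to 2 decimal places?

19.90%

(0.6915 + 0.3085)^2 gives M 0.4782, M+2 0.4267, M+4 0.0952; the largest is M.
P(M) = C(2,0) × 0.6915^2 × 0.3085^0 = 1 × 0.47817225 × 1.0000 = 0.478172 (base)
P(M+4) = C(2,2) × 0.6915^0 × 0.3085^2 = 1 × 1.0000 × 0.09517225 = 0.095172
Relative intensity = 0.095172 / 0.478172 × 100 = 19.90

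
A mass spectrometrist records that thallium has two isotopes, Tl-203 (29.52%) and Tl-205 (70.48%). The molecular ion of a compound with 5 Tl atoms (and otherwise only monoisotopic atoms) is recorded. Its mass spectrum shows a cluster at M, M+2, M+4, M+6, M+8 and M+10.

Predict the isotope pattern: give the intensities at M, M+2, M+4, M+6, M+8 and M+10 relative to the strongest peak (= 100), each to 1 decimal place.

0.6 : 7.3 : 35.1 : 83.8 : 100.0 : 47.8

Each Tl atom is independently Tl-203 (p = 0.2952) or Tl-205 (q = 0.7048); the cluster is the binomial expansion (p + q)^5.
P(M) = 0.2952^5 = 0.002242
P(M+2) = 5 × 0.2952^4 × 0.7048^1 = 0.026761
P(M+4) = 10 × 0.2952^3 × 0.7048^2 = 0.127785
P(M+6) = 10 × 0.2952^2 × 0.7048^3 = 0.305092
P(M+8) = 5 × 0.2952^1 × 0.7048^4 = 0.364208
P(M+10) = 0.7048^5 = 0.173912
The M+8 peak is largest (0.364208); scaling to 100 gives 0.6 : 7.3 : 35.1 : 83.8 : 100.0 : 47.8.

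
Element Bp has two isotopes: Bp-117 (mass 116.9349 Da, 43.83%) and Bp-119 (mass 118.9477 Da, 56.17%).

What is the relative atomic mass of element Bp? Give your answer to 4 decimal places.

118.0655 Da

Ar = Σ fᵢ·mᵢ = 0.4383 × 116.9349 + 0.5617 × 118.9477
= 51.25257 + 66.81292 = 118.06549 Da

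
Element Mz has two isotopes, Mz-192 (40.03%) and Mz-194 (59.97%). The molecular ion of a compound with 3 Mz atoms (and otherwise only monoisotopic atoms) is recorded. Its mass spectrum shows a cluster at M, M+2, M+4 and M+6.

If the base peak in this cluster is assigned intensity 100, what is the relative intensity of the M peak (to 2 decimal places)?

Term probabilities: M 0.0641, M+2 0.2883, M+4 0.4319, M+6 0.2157. Base peak = M+4.
P(M+4) = C(3,2) × 0.4003^1 × 0.5997^2 = 3 × 0.4003 × 0.35964009 = 0.431892 (base)
P(M) = C(3,0) × 0.4003^3 × 0.5997^0 = 1 × 0.06414411 × 1.0000 = 0.064144
Relative intensity = 0.064144 / 0.431892 × 100 = 14.85

14.85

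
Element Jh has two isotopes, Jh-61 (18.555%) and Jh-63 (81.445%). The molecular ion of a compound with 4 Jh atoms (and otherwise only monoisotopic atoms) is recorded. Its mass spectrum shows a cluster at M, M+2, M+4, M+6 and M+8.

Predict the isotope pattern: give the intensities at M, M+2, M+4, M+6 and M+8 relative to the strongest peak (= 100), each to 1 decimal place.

Expanding (0.18555 + 0.81445)^4:
P(M) = 0.18555^4 = 0.001185
P(M+2) = 4 × 0.18555^3 × 0.81445^1 = 0.020812
P(M+4) = 6 × 0.18555^2 × 0.81445^2 = 0.137026
P(M+6) = 4 × 0.18555^1 × 0.81445^3 = 0.400972
P(M+8) = 0.81445^4 = 0.440005
The M+8 peak is largest (0.440005); scaling to 100 gives 0.3 : 4.7 : 31.1 : 91.1 : 100.0.

0.3 : 4.7 : 31.1 : 91.1 : 100.0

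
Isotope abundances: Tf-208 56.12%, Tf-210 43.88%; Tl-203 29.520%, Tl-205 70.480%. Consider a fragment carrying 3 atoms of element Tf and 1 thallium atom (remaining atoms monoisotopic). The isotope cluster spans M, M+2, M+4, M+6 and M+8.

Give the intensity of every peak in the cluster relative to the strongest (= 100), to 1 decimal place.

13.5 : 63.7 : 100.0 : 65.3 : 15.4

Element Tf pattern (n=3): 0.17674738 : 0.41459418 : 0.3241695 : 0.08448894
Thallium pattern (n=1): 0.2952 : 0.7048
Convolve the two distributions (both contribute in 2-u steps):
  M: 0.17674738×0.2952 = 0.052176
  M+2: 0.17674738×0.7048 + 0.41459418×0.2952 = 0.246960
  M+4: 0.41459418×0.7048 + 0.3241695×0.2952 = 0.387901
  M+6: 0.3241695×0.7048 + 0.08448894×0.2952 = 0.253416
  M+8: 0.08448894×0.7048 = 0.059548
Scale to base peak (0.387901) = 100: 13.5 : 63.7 : 100.0 : 65.3 : 15.4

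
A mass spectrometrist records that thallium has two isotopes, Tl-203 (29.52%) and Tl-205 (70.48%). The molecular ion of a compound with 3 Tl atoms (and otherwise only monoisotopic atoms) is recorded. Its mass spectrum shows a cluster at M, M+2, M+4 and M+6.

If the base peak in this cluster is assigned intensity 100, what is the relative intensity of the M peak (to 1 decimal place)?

(0.2952 + 0.7048)^3 gives M 0.0257, M+2 0.1843, M+4 0.4399, M+6 0.3501; the largest is M+4.
P(M+4) = C(3,2) × 0.2952^1 × 0.7048^2 = 3 × 0.2952 × 0.49674304 = 0.439916 (base)
P(M) = C(3,0) × 0.2952^3 × 0.7048^0 = 1 × 0.02572463 × 1.0000 = 0.025725
Relative intensity = 0.025725 / 0.439916 × 100 = 5.8

5.8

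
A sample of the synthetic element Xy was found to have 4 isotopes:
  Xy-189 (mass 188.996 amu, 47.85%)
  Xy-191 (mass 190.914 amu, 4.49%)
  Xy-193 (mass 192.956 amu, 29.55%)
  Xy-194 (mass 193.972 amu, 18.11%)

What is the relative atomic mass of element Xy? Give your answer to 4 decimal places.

Ar = Σ fᵢ·mᵢ = 0.4785 × 188.996 + 0.0449 × 190.914 + 0.2955 × 192.956 + 0.1811 × 193.972
= 90.43459 + 8.57204 + 57.01850 + 35.12833 = 191.15346 amu

191.1535 amu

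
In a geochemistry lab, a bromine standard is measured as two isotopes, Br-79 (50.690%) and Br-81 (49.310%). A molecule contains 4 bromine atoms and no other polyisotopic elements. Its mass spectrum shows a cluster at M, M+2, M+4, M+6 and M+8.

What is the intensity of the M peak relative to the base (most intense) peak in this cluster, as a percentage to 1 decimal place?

Binomial terms of (0.50690 + 0.49310)^4: M 0.0660, M+2 0.2569, M+4 0.3749, M+6 0.2431, M+8 0.0591 → M+4 is the base peak.
P(M+4) = C(4,2) × 0.50690^2 × 0.49310^2 = 6 × 0.25694761 × 0.24314761 = 0.374857 (base)
P(M) = C(4,0) × 0.50690^4 × 0.49310^0 = 1 × 0.06602207 × 1.0000 = 0.066022
Relative intensity = 0.066022 / 0.374857 × 100 = 17.6

17.6%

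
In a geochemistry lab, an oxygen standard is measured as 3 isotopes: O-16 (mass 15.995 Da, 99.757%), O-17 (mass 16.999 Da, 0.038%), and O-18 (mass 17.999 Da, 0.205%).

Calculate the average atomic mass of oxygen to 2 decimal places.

16.00 Da

The abundance-weighted mean is 0.99757 × 15.995 + 0.00038 × 16.999 + 0.00205 × 17.999
= 15.9561 + 0.0065 + 0.0369 = 15.9995 Da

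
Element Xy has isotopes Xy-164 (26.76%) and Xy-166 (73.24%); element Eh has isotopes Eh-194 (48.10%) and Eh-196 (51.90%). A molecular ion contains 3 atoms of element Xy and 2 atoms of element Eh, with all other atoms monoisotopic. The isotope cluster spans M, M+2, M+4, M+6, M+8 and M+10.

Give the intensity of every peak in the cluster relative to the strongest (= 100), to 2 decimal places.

Element Xy pattern (n=3): 0.01916277 : 0.15734096 : 0.43062976 : 0.39286651
Element Eh pattern (n=2): 0.231361 : 0.499278 : 0.269361
Convolve the two distributions (both contribute in 2-u steps):
  M: 0.01916277×0.231361 = 0.004434
  M+2: 0.01916277×0.499278 + 0.15734096×0.231361 = 0.045970
  M+4: 0.01916277×0.269361 + 0.15734096×0.499278 + 0.43062976×0.231361 = 0.183350
  M+6: 0.15734096×0.269361 + 0.43062976×0.499278 + 0.39286651×0.231361 = 0.348279
  M+8: 0.43062976×0.269361 + 0.39286651×0.499278 = 0.312144
  M+10: 0.39286651×0.269361 = 0.105823
Scale to base peak (0.348279) = 100: 1.27 : 13.20 : 52.64 : 100.00 : 89.62 : 30.38

1.27 : 13.20 : 52.64 : 100.00 : 89.62 : 30.38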